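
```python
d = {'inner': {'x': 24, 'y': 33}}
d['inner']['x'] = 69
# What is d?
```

After line 1: d = {'inner': {'x': 24, 'y': 33}}
After line 2 (inner x overwritten): d = {'inner': {'x': 69, 'y': 33}}

{'inner': {'x': 69, 'y': 33}}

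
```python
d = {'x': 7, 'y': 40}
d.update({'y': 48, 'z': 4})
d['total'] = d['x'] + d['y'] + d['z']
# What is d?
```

After line 1: d = {'x': 7, 'y': 40}
After line 2 (y overwritten, z added): d = {'x': 7, 'y': 48, 'z': 4}
After line 3 (total = 7 + 48 + 4 = 59): d = {'x': 7, 'y': 48, 'z': 4, 'total': 59}

{'x': 7, 'y': 48, 'z': 4, 'total': 59}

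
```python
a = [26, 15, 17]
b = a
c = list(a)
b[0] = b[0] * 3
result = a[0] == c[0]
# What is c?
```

After line 1: a = [26, 15, 17]
After line 2 (b = a, alias): a = [26, 15, 17], b = [26, 15, 17]
After line 3 (c = list(a) is a copy, new object): c = [26, 15, 17]
After line 4 (b[0] = 26 * 3 = 78; mutates shared a/b): a = b = [78, 15, 17], c = [26, 15, 17]
After line 5 (a[0] = 78, c[0] = 26; result = False)

[26, 15, 17]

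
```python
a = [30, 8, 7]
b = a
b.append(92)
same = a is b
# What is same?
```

After line 1: a = [30, 8, 7]
After line 2 (b = a is an alias, same object): a = [30, 8, 7], b = [30, 8, 7]
After line 3 (b.append mutates the shared list): a = [30, 8, 7, 92], b = [30, 8, 7, 92]
After line 4 (same = a is b; same object -> True): same = True

True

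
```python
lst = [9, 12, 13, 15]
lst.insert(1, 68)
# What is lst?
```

[9, 68, 12, 13, 15]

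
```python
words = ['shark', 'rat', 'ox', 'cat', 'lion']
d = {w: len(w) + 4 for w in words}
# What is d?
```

{'shark': 9, 'rat': 7, 'ox': 6, 'cat': 7, 'lion': 8}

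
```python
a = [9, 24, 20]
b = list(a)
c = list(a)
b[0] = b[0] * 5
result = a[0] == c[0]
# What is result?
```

After line 1: a = [9, 24, 20]
After line 2 (b = list(a), copy): a = [9, 24, 20], b = [9, 24, 20]
After line 3 (c = list(a) is a copy, new object): c = [9, 24, 20]
After line 4 (b[0] = 9 * 5 = 45; only b mutates (copy)): a = [9, 24, 20], b = [45, 24, 20], c = [9, 24, 20]
After line 5 (a[0] = 9, c[0] = 9; result = True)

True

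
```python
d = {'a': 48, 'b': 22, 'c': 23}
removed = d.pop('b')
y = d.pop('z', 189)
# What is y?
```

After line 1: d = {'a': 48, 'b': 22, 'c': 23}
After line 2 (pop 'b' returns 22): d = {'a': 48, 'c': 23}, removed = 22
After line 3 (pop 'z' missing, returns default 189): d = {'a': 48, 'c': 23}, y = 189

189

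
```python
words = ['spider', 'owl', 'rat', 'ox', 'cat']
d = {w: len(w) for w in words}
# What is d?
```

{'spider': 6, 'owl': 3, 'rat': 3, 'ox': 2, 'cat': 3}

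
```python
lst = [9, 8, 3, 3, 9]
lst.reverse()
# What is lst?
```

[9, 3, 3, 8, 9]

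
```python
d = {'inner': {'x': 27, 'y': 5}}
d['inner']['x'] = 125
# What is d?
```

After line 1: d = {'inner': {'x': 27, 'y': 5}}
After line 2 (inner x overwritten): d = {'inner': {'x': 125, 'y': 5}}

{'inner': {'x': 125, 'y': 5}}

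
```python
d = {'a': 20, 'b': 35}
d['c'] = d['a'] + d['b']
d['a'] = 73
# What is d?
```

After line 1: d = {'a': 20, 'b': 35}
After line 2 (d['c'] = 20 + 35): d = {'a': 20, 'b': 35, 'c': 55}
After line 3: d = {'a': 73, 'b': 35, 'c': 55}

{'a': 73, 'b': 35, 'c': 55}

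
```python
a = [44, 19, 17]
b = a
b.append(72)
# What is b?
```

After line 1: a = [44, 19, 17]
After line 2 (b = a is an alias, same object): a = [44, 19, 17], b = [44, 19, 17]
After line 3 (b.append mutates the shared list): a = [44, 19, 17, 72], b = [44, 19, 17, 72]

[44, 19, 17, 72]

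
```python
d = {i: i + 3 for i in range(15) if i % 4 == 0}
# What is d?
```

{0: 3, 4: 7, 8: 11, 12: 15}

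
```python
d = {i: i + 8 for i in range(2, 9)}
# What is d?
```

{2: 10, 3: 11, 4: 12, 5: 13, 6: 14, 7: 15, 8: 16}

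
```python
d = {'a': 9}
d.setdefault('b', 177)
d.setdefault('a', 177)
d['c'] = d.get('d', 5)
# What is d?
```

After line 1: d = {'a': 9}
After line 2 (setdefault adds 'b'=177): d = {'a': 9, 'b': 177}
After line 3 (setdefault 'a' no-op, already exists): d = {'a': 9, 'b': 177}
After line 4 (get('d', 5) returns default since 'd' not in d): d = {'a': 9, 'b': 177, 'c': 5}

{'a': 9, 'b': 177, 'c': 5}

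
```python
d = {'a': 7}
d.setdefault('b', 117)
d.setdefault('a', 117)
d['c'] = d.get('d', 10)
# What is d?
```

After line 1: d = {'a': 7}
After line 2 (setdefault adds 'b'=117): d = {'a': 7, 'b': 117}
After line 3 (setdefault 'a' no-op, already exists): d = {'a': 7, 'b': 117}
After line 4 (get('d', 10) returns default since 'd' not in d): d = {'a': 7, 'b': 117, 'c': 10}

{'a': 7, 'b': 117, 'c': 10}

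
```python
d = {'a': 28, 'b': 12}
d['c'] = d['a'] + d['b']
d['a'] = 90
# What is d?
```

After line 1: d = {'a': 28, 'b': 12}
After line 2 (d['c'] = 28 + 12): d = {'a': 28, 'b': 12, 'c': 40}
After line 3: d = {'a': 90, 'b': 12, 'c': 40}

{'a': 90, 'b': 12, 'c': 40}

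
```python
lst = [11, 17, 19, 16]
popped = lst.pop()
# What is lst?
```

[11, 17, 19]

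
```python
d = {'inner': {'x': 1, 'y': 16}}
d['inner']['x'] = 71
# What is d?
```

After line 1: d = {'inner': {'x': 1, 'y': 16}}
After line 2 (inner x overwritten): d = {'inner': {'x': 71, 'y': 16}}

{'inner': {'x': 71, 'y': 16}}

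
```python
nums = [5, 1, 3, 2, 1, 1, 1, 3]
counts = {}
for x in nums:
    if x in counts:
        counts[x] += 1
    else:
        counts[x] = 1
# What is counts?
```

Initial: counts = {}, nums = [5, 1, 3, 2, 1, 1, 1, 3]
See 5: counts = {5: 1}
See 1: counts = {5: 1, 1: 1}
See 3: counts = {5: 1, 1: 1, 3: 1}
See 2: counts = {5: 1, 1: 1, 3: 1, 2: 1}
See 1: counts = {5: 1, 1: 2, 3: 1, 2: 1}
See 1: counts = {5: 1, 1: 3, 3: 1, 2: 1}
See 1: counts = {5: 1, 1: 4, 3: 1, 2: 1}
See 3: counts = {5: 1, 1: 4, 3: 2, 2: 1}

{5: 1, 1: 4, 3: 2, 2: 1}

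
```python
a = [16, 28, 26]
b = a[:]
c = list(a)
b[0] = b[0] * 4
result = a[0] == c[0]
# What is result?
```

After line 1: a = [16, 28, 26]
After line 2 (b = a[:], copy): a = [16, 28, 26], b = [16, 28, 26]
After line 3 (c = list(a) is a copy, new object): c = [16, 28, 26]
After line 4 (b[0] = 16 * 4 = 64; only b mutates (copy)): a = [16, 28, 26], b = [64, 28, 26], c = [16, 28, 26]
After line 5 (a[0] = 16, c[0] = 16; result = True)

True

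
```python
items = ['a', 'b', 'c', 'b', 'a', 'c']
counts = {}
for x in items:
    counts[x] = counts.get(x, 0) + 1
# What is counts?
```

Initial: counts = {}, items = ['a', 'b', 'c', 'b', 'a', 'c']
See 'a': counts = {'a': 1}
See 'b': counts = {'a': 1, 'b': 1}
See 'c': counts = {'a': 1, 'b': 1, 'c': 1}
See 'b': counts = {'a': 1, 'b': 2, 'c': 1}
See 'a': counts = {'a': 2, 'b': 2, 'c': 1}
See 'c': counts = {'a': 2, 'b': 2, 'c': 2}

{'a': 2, 'b': 2, 'c': 2}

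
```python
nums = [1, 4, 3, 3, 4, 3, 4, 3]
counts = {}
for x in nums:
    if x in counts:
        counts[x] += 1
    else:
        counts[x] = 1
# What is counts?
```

Initial: counts = {}, nums = [1, 4, 3, 3, 4, 3, 4, 3]
See 1: counts = {1: 1}
See 4: counts = {1: 1, 4: 1}
See 3: counts = {1: 1, 4: 1, 3: 1}
See 3: counts = {1: 1, 4: 1, 3: 2}
See 4: counts = {1: 1, 4: 2, 3: 2}
See 3: counts = {1: 1, 4: 2, 3: 3}
See 4: counts = {1: 1, 4: 3, 3: 3}
See 3: counts = {1: 1, 4: 3, 3: 4}

{1: 1, 4: 3, 3: 4}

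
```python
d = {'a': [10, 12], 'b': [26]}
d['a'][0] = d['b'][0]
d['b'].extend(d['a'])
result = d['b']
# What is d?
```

After line 1: d = {'a': [10, 12], 'b': [26]}
After line 2 (a[0] = b[0] = 26): d = {'a': [26, 12], 'b': [26]}
After line 3 (b.extend(a) appends [26, 12]): d = {'a': [26, 12], 'b': [26, 26, 12]}
After line 4: result = d['b'] = [26, 26, 12]

{'a': [26, 12], 'b': [26, 26, 12]}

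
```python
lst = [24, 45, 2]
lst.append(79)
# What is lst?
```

[24, 45, 2, 79]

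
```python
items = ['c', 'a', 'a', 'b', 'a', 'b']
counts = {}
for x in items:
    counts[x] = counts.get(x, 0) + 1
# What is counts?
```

Initial: counts = {}, items = ['c', 'a', 'a', 'b', 'a', 'b']
See 'c': counts = {'c': 1}
See 'a': counts = {'c': 1, 'a': 1}
See 'a': counts = {'c': 1, 'a': 2}
See 'b': counts = {'c': 1, 'a': 2, 'b': 1}
See 'a': counts = {'c': 1, 'a': 3, 'b': 1}
See 'b': counts = {'c': 1, 'a': 3, 'b': 2}

{'c': 1, 'a': 3, 'b': 2}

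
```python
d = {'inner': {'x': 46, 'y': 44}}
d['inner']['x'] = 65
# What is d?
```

After line 1: d = {'inner': {'x': 46, 'y': 44}}
After line 2 (inner x overwritten): d = {'inner': {'x': 65, 'y': 44}}

{'inner': {'x': 65, 'y': 44}}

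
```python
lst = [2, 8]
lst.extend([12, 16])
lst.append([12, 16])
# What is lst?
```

After line 1: lst = [2, 8]
After line 2 (extend unpacks [12, 16]): lst = [2, 8, 12, 16]
After line 3 (append adds [12, 16] as single element): lst = [2, 8, 12, 16, [12, 16]]

[2, 8, 12, 16, [12, 16]]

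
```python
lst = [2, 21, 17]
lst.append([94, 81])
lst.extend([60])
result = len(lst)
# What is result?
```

After line 1: lst = [2, 21, 17]
After line 2 (append adds [94, 81] as single element): lst = [2, 21, 17, [94, 81]]
After line 3 (extend unpacks [60], adds 60): lst = [2, 21, 17, [94, 81], 60]
After line 4: result = len(lst) = 5

5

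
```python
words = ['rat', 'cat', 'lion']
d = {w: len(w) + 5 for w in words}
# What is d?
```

{'rat': 8, 'cat': 8, 'lion': 9}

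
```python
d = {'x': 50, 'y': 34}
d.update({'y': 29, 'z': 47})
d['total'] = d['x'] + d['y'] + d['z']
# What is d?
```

After line 1: d = {'x': 50, 'y': 34}
After line 2 (y overwritten, z added): d = {'x': 50, 'y': 29, 'z': 47}
After line 3 (total = 50 + 29 + 47 = 126): d = {'x': 50, 'y': 29, 'z': 47, 'total': 126}

{'x': 50, 'y': 29, 'z': 47, 'total': 126}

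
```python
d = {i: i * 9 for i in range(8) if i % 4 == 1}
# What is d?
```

{1: 9, 5: 45}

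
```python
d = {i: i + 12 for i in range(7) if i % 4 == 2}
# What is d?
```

{2: 14, 6: 18}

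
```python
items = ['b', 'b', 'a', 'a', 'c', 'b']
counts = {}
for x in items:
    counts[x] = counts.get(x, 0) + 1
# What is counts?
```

Initial: counts = {}, items = ['b', 'b', 'a', 'a', 'c', 'b']
See 'b': counts = {'b': 1}
See 'b': counts = {'b': 2}
See 'a': counts = {'b': 2, 'a': 1}
See 'a': counts = {'b': 2, 'a': 2}
See 'c': counts = {'b': 2, 'a': 2, 'c': 1}
See 'b': counts = {'b': 3, 'a': 2, 'c': 1}

{'b': 3, 'a': 2, 'c': 1}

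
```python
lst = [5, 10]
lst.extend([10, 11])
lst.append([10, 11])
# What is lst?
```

After line 1: lst = [5, 10]
After line 2 (extend unpacks [10, 11]): lst = [5, 10, 10, 11]
After line 3 (append adds [10, 11] as single element): lst = [5, 10, 10, 11, [10, 11]]

[5, 10, 10, 11, [10, 11]]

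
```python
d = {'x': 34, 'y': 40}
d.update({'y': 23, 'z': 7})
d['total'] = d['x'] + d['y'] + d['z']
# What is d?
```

After line 1: d = {'x': 34, 'y': 40}
After line 2 (y overwritten, z added): d = {'x': 34, 'y': 23, 'z': 7}
After line 3 (total = 34 + 23 + 7 = 64): d = {'x': 34, 'y': 23, 'z': 7, 'total': 64}

{'x': 34, 'y': 23, 'z': 7, 'total': 64}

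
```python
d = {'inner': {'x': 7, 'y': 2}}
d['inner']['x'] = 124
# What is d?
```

After line 1: d = {'inner': {'x': 7, 'y': 2}}
After line 2 (inner x overwritten): d = {'inner': {'x': 124, 'y': 2}}

{'inner': {'x': 124, 'y': 2}}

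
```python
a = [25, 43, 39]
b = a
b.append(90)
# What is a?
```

After line 1: a = [25, 43, 39]
After line 2 (b = a is an alias, same object): a = [25, 43, 39], b = [25, 43, 39]
After line 3 (b.append mutates the shared list): a = [25, 43, 39, 90], b = [25, 43, 39, 90]

[25, 43, 39, 90]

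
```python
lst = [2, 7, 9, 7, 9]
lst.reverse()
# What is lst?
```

[9, 7, 9, 7, 2]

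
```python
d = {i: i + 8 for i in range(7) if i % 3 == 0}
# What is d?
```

{0: 8, 3: 11, 6: 14}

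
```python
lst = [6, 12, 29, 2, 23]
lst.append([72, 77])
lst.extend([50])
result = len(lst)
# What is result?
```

After line 1: lst = [6, 12, 29, 2, 23]
After line 2 (append adds [72, 77] as single element): lst = [6, 12, 29, 2, 23, [72, 77]]
After line 3 (extend unpacks [50], adds 50): lst = [6, 12, 29, 2, 23, [72, 77], 50]
After line 4: result = len(lst) = 7

7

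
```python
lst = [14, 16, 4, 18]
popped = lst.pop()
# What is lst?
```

[14, 16, 4]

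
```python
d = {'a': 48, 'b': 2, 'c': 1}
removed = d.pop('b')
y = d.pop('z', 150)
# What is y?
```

After line 1: d = {'a': 48, 'b': 2, 'c': 1}
After line 2 (pop 'b' returns 2): d = {'a': 48, 'c': 1}, removed = 2
After line 3 (pop 'z' missing, returns default 150): d = {'a': 48, 'c': 1}, y = 150

150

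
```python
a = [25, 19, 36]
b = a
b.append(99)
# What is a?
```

After line 1: a = [25, 19, 36]
After line 2 (b = a is an alias, same object): a = [25, 19, 36], b = [25, 19, 36]
After line 3 (b.append mutates the shared list): a = [25, 19, 36, 99], b = [25, 19, 36, 99]

[25, 19, 36, 99]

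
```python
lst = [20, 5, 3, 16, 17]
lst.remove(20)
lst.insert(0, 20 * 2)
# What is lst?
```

After line 1: lst = [20, 5, 3, 16, 17]
After line 2 (remove first 20): lst = [5, 3, 16, 17]
After line 3 (insert 40 at index 0): lst = [40, 5, 3, 16, 17]

[40, 5, 3, 16, 17]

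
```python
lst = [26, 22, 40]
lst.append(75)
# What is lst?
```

[26, 22, 40, 75]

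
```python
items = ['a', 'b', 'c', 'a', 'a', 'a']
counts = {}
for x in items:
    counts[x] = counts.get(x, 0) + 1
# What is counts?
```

Initial: counts = {}, items = ['a', 'b', 'c', 'a', 'a', 'a']
See 'a': counts = {'a': 1}
See 'b': counts = {'a': 1, 'b': 1}
See 'c': counts = {'a': 1, 'b': 1, 'c': 1}
See 'a': counts = {'a': 2, 'b': 1, 'c': 1}
See 'a': counts = {'a': 3, 'b': 1, 'c': 1}
See 'a': counts = {'a': 4, 'b': 1, 'c': 1}

{'a': 4, 'b': 1, 'c': 1}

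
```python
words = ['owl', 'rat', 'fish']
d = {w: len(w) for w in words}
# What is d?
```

{'owl': 3, 'rat': 3, 'fish': 4}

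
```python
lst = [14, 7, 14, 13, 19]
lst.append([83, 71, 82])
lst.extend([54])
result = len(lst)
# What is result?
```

After line 1: lst = [14, 7, 14, 13, 19]
After line 2 (append adds [83, 71, 82] as single element): lst = [14, 7, 14, 13, 19, [83, 71, 82]]
After line 3 (extend unpacks [54], adds 54): lst = [14, 7, 14, 13, 19, [83, 71, 82], 54]
After line 4: result = len(lst) = 7

7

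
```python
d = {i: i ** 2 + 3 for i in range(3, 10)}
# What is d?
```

{3: 12, 4: 19, 5: 28, 6: 39, 7: 52, 8: 67, 9: 84}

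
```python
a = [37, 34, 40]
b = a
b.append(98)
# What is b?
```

After line 1: a = [37, 34, 40]
After line 2 (b = a is an alias, same object): a = [37, 34, 40], b = [37, 34, 40]
After line 3 (b.append mutates the shared list): a = [37, 34, 40, 98], b = [37, 34, 40, 98]

[37, 34, 40, 98]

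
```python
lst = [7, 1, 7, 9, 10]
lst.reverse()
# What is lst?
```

[10, 9, 7, 1, 7]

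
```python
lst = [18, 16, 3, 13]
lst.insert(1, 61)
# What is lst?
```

[18, 61, 16, 3, 13]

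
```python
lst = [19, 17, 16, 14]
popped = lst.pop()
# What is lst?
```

[19, 17, 16]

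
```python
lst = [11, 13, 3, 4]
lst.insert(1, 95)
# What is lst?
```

[11, 95, 13, 3, 4]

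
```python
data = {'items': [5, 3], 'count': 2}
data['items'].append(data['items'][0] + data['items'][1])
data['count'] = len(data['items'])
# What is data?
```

After line 1: data = {'items': [5, 3], 'count': 2}
After line 2 (append 5 + 3 = 8): data = {'items': [5, 3, 8], 'count': 2}
After line 3 (count = len(items) = 3): data = {'items': [5, 3, 8], 'count': 3}

{'items': [5, 3, 8], 'count': 3}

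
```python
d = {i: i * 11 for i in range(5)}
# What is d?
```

{0: 0, 1: 11, 2: 22, 3: 33, 4: 44}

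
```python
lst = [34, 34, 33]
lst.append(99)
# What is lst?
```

[34, 34, 33, 99]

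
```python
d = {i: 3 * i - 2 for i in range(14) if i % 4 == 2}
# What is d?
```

{2: 4, 6: 16, 10: 28}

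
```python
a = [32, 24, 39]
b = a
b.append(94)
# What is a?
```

After line 1: a = [32, 24, 39]
After line 2 (b = a is an alias, same object): a = [32, 24, 39], b = [32, 24, 39]
After line 3 (b.append mutates the shared list): a = [32, 24, 39, 94], b = [32, 24, 39, 94]

[32, 24, 39, 94]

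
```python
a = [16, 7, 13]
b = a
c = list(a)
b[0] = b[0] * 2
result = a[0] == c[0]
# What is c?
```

After line 1: a = [16, 7, 13]
After line 2 (b = a, alias): a = [16, 7, 13], b = [16, 7, 13]
After line 3 (c = list(a) is a copy, new object): c = [16, 7, 13]
After line 4 (b[0] = 16 * 2 = 32; mutates shared a/b): a = b = [32, 7, 13], c = [16, 7, 13]
After line 5 (a[0] = 32, c[0] = 16; result = False)

[16, 7, 13]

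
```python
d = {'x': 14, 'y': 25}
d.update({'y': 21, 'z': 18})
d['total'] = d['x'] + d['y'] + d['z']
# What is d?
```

After line 1: d = {'x': 14, 'y': 25}
After line 2 (y overwritten, z added): d = {'x': 14, 'y': 21, 'z': 18}
After line 3 (total = 14 + 21 + 18 = 53): d = {'x': 14, 'y': 21, 'z': 18, 'total': 53}

{'x': 14, 'y': 21, 'z': 18, 'total': 53}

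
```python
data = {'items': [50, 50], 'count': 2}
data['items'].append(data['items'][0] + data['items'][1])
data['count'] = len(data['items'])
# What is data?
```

After line 1: data = {'items': [50, 50], 'count': 2}
After line 2 (append 50 + 50 = 100): data = {'items': [50, 50, 100], 'count': 2}
After line 3 (count = len(items) = 3): data = {'items': [50, 50, 100], 'count': 3}

{'items': [50, 50, 100], 'count': 3}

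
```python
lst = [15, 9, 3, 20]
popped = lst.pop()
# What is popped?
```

20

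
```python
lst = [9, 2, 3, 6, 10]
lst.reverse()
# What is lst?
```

[10, 6, 3, 2, 9]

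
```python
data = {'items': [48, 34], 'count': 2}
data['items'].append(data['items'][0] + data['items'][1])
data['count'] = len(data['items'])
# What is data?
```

After line 1: data = {'items': [48, 34], 'count': 2}
After line 2 (append 48 + 34 = 82): data = {'items': [48, 34, 82], 'count': 2}
After line 3 (count = len(items) = 3): data = {'items': [48, 34, 82], 'count': 3}

{'items': [48, 34, 82], 'count': 3}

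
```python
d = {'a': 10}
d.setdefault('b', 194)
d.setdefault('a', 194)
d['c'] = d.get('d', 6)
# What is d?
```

After line 1: d = {'a': 10}
After line 2 (setdefault adds 'b'=194): d = {'a': 10, 'b': 194}
After line 3 (setdefault 'a' no-op, already exists): d = {'a': 10, 'b': 194}
After line 4 (get('d', 6) returns default since 'd' not in d): d = {'a': 10, 'b': 194, 'c': 6}

{'a': 10, 'b': 194, 'c': 6}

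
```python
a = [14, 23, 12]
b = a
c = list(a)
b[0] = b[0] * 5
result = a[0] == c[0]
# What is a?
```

After line 1: a = [14, 23, 12]
After line 2 (b = a, alias): a = [14, 23, 12], b = [14, 23, 12]
After line 3 (c = list(a) is a copy, new object): c = [14, 23, 12]
After line 4 (b[0] = 14 * 5 = 70; mutates shared a/b): a = b = [70, 23, 12], c = [14, 23, 12]
After line 5 (a[0] = 70, c[0] = 14; result = False)

[70, 23, 12]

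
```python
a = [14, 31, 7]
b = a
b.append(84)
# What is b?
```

After line 1: a = [14, 31, 7]
After line 2 (b = a is an alias, same object): a = [14, 31, 7], b = [14, 31, 7]
After line 3 (b.append mutates the shared list): a = [14, 31, 7, 84], b = [14, 31, 7, 84]

[14, 31, 7, 84]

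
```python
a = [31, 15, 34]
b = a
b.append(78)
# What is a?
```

After line 1: a = [31, 15, 34]
After line 2 (b = a is an alias, same object): a = [31, 15, 34], b = [31, 15, 34]
After line 3 (b.append mutates the shared list): a = [31, 15, 34, 78], b = [31, 15, 34, 78]

[31, 15, 34, 78]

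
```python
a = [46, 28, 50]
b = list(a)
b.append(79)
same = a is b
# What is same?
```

After line 1: a = [46, 28, 50]
After line 2 (b = list(a) is a shallow copy, new object): a = [46, 28, 50], b = [46, 28, 50]
After line 3 (append only mutates b): a = [46, 28, 50], b = [46, 28, 50, 79]
After line 4 (same = a is b; different objects -> False): same = False

False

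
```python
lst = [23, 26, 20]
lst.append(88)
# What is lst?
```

[23, 26, 20, 88]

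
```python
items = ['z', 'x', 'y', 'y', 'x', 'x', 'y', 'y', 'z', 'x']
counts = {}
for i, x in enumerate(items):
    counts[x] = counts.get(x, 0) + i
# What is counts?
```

Initial: counts = {}, items = ['z', 'x', 'y', 'y', 'x', 'x', 'y', 'y', 'z', 'x']
i=0, x='z': counts = {'z': 0}
i=1, x='x': counts = {'z': 0, 'x': 1}
i=2, x='y': counts = {'z': 0, 'x': 1, 'y': 2}
i=3, x='y': counts = {'z': 0, 'x': 1, 'y': 5}
i=4, x='x': counts = {'z': 0, 'x': 5, 'y': 5}
i=5, x='x': counts = {'z': 0, 'x': 10, 'y': 5}
i=6, x='y': counts = {'z': 0, 'x': 10, 'y': 11}
i=7, x='y': counts = {'z': 0, 'x': 10, 'y': 18}
i=8, x='z': counts = {'z': 8, 'x': 10, 'y': 18}
i=9, x='x': counts = {'z': 8, 'x': 19, 'y': 18}

{'z': 8, 'x': 19, 'y': 18}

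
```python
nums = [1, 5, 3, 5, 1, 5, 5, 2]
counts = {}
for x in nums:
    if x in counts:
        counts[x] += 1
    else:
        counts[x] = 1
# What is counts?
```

Initial: counts = {}, nums = [1, 5, 3, 5, 1, 5, 5, 2]
See 1: counts = {1: 1}
See 5: counts = {1: 1, 5: 1}
See 3: counts = {1: 1, 5: 1, 3: 1}
See 5: counts = {1: 1, 5: 2, 3: 1}
See 1: counts = {1: 2, 5: 2, 3: 1}
See 5: counts = {1: 2, 5: 3, 3: 1}
See 5: counts = {1: 2, 5: 4, 3: 1}
See 2: counts = {1: 2, 5: 4, 3: 1, 2: 1}

{1: 2, 5: 4, 3: 1, 2: 1}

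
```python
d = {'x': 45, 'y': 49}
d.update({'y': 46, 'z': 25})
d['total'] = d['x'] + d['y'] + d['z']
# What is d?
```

After line 1: d = {'x': 45, 'y': 49}
After line 2 (y overwritten, z added): d = {'x': 45, 'y': 46, 'z': 25}
After line 3 (total = 45 + 46 + 25 = 116): d = {'x': 45, 'y': 46, 'z': 25, 'total': 116}

{'x': 45, 'y': 46, 'z': 25, 'total': 116}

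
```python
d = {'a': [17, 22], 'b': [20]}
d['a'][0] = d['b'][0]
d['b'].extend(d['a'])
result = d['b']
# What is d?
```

After line 1: d = {'a': [17, 22], 'b': [20]}
After line 2 (a[0] = b[0] = 20): d = {'a': [20, 22], 'b': [20]}
After line 3 (b.extend(a) appends [20, 22]): d = {'a': [20, 22], 'b': [20, 20, 22]}
After line 4: result = d['b'] = [20, 20, 22]

{'a': [20, 22], 'b': [20, 20, 22]}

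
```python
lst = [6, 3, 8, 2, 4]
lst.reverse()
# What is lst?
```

[4, 2, 8, 3, 6]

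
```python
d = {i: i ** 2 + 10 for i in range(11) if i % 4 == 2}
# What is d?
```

{2: 14, 6: 46, 10: 110}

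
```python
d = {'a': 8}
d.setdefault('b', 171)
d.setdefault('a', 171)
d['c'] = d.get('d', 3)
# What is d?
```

After line 1: d = {'a': 8}
After line 2 (setdefault adds 'b'=171): d = {'a': 8, 'b': 171}
After line 3 (setdefault 'a' no-op, already exists): d = {'a': 8, 'b': 171}
After line 4 (get('d', 3) returns default since 'd' not in d): d = {'a': 8, 'b': 171, 'c': 3}

{'a': 8, 'b': 171, 'c': 3}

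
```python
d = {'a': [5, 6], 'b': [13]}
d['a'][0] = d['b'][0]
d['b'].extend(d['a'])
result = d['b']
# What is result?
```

After line 1: d = {'a': [5, 6], 'b': [13]}
After line 2 (a[0] = b[0] = 13): d = {'a': [13, 6], 'b': [13]}
After line 3 (b.extend(a) appends [13, 6]): d = {'a': [13, 6], 'b': [13, 13, 6]}
After line 4: result = d['b'] = [13, 13, 6]

[13, 13, 6]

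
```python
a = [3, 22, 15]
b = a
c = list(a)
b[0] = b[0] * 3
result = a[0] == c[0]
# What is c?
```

After line 1: a = [3, 22, 15]
After line 2 (b = a, alias): a = [3, 22, 15], b = [3, 22, 15]
After line 3 (c = list(a) is a copy, new object): c = [3, 22, 15]
After line 4 (b[0] = 3 * 3 = 9; mutates shared a/b): a = b = [9, 22, 15], c = [3, 22, 15]
After line 5 (a[0] = 9, c[0] = 3; result = False)

[3, 22, 15]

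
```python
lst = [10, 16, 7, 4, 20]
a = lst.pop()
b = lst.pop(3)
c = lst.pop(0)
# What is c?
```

After line 1: lst = [10, 16, 7, 4, 20]
After line 2 (pop() -> a = 20): lst = [10, 16, 7, 4]
After line 3 (pop(3) -> b = 4): lst = [10, 16, 7]
After line 4 (pop(0) -> c = 10): lst = [16, 7]

10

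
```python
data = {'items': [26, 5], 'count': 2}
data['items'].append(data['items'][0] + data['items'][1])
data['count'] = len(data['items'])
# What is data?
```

After line 1: data = {'items': [26, 5], 'count': 2}
After line 2 (append 26 + 5 = 31): data = {'items': [26, 5, 31], 'count': 2}
After line 3 (count = len(items) = 3): data = {'items': [26, 5, 31], 'count': 3}

{'items': [26, 5, 31], 'count': 3}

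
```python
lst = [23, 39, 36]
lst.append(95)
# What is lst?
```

[23, 39, 36, 95]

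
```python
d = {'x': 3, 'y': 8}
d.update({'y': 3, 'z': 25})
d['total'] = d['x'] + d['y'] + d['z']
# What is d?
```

After line 1: d = {'x': 3, 'y': 8}
After line 2 (y overwritten, z added): d = {'x': 3, 'y': 3, 'z': 25}
After line 3 (total = 3 + 3 + 25 = 31): d = {'x': 3, 'y': 3, 'z': 25, 'total': 31}

{'x': 3, 'y': 3, 'z': 25, 'total': 31}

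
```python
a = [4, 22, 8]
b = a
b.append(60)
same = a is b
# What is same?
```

After line 1: a = [4, 22, 8]
After line 2 (b = a is an alias, same object): a = [4, 22, 8], b = [4, 22, 8]
After line 3 (b.append mutates the shared list): a = [4, 22, 8, 60], b = [4, 22, 8, 60]
After line 4 (same = a is b; same object -> True): same = True

True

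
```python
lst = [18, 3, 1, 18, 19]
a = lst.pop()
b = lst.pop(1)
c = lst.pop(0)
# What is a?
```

After line 1: lst = [18, 3, 1, 18, 19]
After line 2 (pop() -> a = 19): lst = [18, 3, 1, 18]
After line 3 (pop(1) -> b = 3): lst = [18, 1, 18]
After line 4 (pop(0) -> c = 18): lst = [1, 18]

19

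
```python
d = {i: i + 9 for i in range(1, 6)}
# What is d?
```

{1: 10, 2: 11, 3: 12, 4: 13, 5: 14}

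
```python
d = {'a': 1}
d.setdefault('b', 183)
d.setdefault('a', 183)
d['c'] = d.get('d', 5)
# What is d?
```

After line 1: d = {'a': 1}
After line 2 (setdefault adds 'b'=183): d = {'a': 1, 'b': 183}
After line 3 (setdefault 'a' no-op, already exists): d = {'a': 1, 'b': 183}
After line 4 (get('d', 5) returns default since 'd' not in d): d = {'a': 1, 'b': 183, 'c': 5}

{'a': 1, 'b': 183, 'c': 5}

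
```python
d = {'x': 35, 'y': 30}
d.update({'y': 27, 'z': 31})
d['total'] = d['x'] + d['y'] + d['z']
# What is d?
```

After line 1: d = {'x': 35, 'y': 30}
After line 2 (y overwritten, z added): d = {'x': 35, 'y': 27, 'z': 31}
After line 3 (total = 35 + 27 + 31 = 93): d = {'x': 35, 'y': 27, 'z': 31, 'total': 93}

{'x': 35, 'y': 27, 'z': 31, 'total': 93}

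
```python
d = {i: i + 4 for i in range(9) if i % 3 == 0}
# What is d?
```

{0: 4, 3: 7, 6: 10}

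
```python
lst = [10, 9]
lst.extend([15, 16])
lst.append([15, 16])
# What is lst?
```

After line 1: lst = [10, 9]
After line 2 (extend unpacks [15, 16]): lst = [10, 9, 15, 16]
After line 3 (append adds [15, 16] as single element): lst = [10, 9, 15, 16, [15, 16]]

[10, 9, 15, 16, [15, 16]]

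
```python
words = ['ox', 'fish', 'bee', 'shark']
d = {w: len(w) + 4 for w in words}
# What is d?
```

{'ox': 6, 'fish': 8, 'bee': 7, 'shark': 9}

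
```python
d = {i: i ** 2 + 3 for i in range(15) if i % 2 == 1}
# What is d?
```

{1: 4, 3: 12, 5: 28, 7: 52, 9: 84, 11: 124, 13: 172}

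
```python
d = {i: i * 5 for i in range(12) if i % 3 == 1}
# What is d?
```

{1: 5, 4: 20, 7: 35, 10: 50}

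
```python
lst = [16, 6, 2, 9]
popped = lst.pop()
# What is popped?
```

9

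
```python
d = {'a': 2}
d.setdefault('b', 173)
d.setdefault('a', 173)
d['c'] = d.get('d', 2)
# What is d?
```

After line 1: d = {'a': 2}
After line 2 (setdefault adds 'b'=173): d = {'a': 2, 'b': 173}
After line 3 (setdefault 'a' no-op, already exists): d = {'a': 2, 'b': 173}
After line 4 (get('d', 2) returns default since 'd' not in d): d = {'a': 2, 'b': 173, 'c': 2}

{'a': 2, 'b': 173, 'c': 2}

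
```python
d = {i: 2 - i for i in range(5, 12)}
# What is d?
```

{5: -3, 6: -4, 7: -5, 8: -6, 9: -7, 10: -8, 11: -9}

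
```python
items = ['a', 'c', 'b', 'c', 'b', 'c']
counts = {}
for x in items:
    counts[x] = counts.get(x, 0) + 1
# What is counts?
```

Initial: counts = {}, items = ['a', 'c', 'b', 'c', 'b', 'c']
See 'a': counts = {'a': 1}
See 'c': counts = {'a': 1, 'c': 1}
See 'b': counts = {'a': 1, 'c': 1, 'b': 1}
See 'c': counts = {'a': 1, 'c': 2, 'b': 1}
See 'b': counts = {'a': 1, 'c': 2, 'b': 2}
See 'c': counts = {'a': 1, 'c': 3, 'b': 2}

{'a': 1, 'c': 3, 'b': 2}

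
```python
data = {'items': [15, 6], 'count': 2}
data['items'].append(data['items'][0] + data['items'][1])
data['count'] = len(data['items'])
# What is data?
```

After line 1: data = {'items': [15, 6], 'count': 2}
After line 2 (append 15 + 6 = 21): data = {'items': [15, 6, 21], 'count': 2}
After line 3 (count = len(items) = 3): data = {'items': [15, 6, 21], 'count': 3}

{'items': [15, 6, 21], 'count': 3}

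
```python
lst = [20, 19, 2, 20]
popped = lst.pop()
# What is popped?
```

20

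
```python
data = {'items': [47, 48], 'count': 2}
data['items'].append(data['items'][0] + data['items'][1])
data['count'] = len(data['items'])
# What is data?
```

After line 1: data = {'items': [47, 48], 'count': 2}
After line 2 (append 47 + 48 = 95): data = {'items': [47, 48, 95], 'count': 2}
After line 3 (count = len(items) = 3): data = {'items': [47, 48, 95], 'count': 3}

{'items': [47, 48, 95], 'count': 3}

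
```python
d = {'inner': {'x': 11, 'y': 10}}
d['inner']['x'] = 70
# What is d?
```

After line 1: d = {'inner': {'x': 11, 'y': 10}}
After line 2 (inner x overwritten): d = {'inner': {'x': 70, 'y': 10}}

{'inner': {'x': 70, 'y': 10}}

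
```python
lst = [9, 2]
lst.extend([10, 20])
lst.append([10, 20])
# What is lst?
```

After line 1: lst = [9, 2]
After line 2 (extend unpacks [10, 20]): lst = [9, 2, 10, 20]
After line 3 (append adds [10, 20] as single element): lst = [9, 2, 10, 20, [10, 20]]

[9, 2, 10, 20, [10, 20]]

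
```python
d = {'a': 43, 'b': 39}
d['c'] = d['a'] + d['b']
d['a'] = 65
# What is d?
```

After line 1: d = {'a': 43, 'b': 39}
After line 2 (d['c'] = 43 + 39): d = {'a': 43, 'b': 39, 'c': 82}
After line 3: d = {'a': 65, 'b': 39, 'c': 82}

{'a': 65, 'b': 39, 'c': 82}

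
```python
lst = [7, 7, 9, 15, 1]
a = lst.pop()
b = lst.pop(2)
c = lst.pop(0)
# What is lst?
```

After line 1: lst = [7, 7, 9, 15, 1]
After line 2 (pop() -> a = 1): lst = [7, 7, 9, 15]
After line 3 (pop(2) -> b = 9): lst = [7, 7, 15]
After line 4 (pop(0) -> c = 7): lst = [7, 15]

[7, 15]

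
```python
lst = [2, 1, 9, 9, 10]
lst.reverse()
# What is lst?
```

[10, 9, 9, 1, 2]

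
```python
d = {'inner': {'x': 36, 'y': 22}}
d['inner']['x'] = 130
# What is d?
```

After line 1: d = {'inner': {'x': 36, 'y': 22}}
After line 2 (inner x overwritten): d = {'inner': {'x': 130, 'y': 22}}

{'inner': {'x': 130, 'y': 22}}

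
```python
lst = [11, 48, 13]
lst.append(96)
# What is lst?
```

[11, 48, 13, 96]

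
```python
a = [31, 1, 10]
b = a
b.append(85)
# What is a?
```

After line 1: a = [31, 1, 10]
After line 2 (b = a is an alias, same object): a = [31, 1, 10], b = [31, 1, 10]
After line 3 (b.append mutates the shared list): a = [31, 1, 10, 85], b = [31, 1, 10, 85]

[31, 1, 10, 85]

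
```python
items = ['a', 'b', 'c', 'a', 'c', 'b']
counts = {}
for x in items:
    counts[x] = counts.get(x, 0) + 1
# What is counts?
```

Initial: counts = {}, items = ['a', 'b', 'c', 'a', 'c', 'b']
See 'a': counts = {'a': 1}
See 'b': counts = {'a': 1, 'b': 1}
See 'c': counts = {'a': 1, 'b': 1, 'c': 1}
See 'a': counts = {'a': 2, 'b': 1, 'c': 1}
See 'c': counts = {'a': 2, 'b': 1, 'c': 2}
See 'b': counts = {'a': 2, 'b': 2, 'c': 2}

{'a': 2, 'b': 2, 'c': 2}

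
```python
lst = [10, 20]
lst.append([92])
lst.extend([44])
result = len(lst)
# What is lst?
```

After line 1: lst = [10, 20]
After line 2 (append adds [92] as single element): lst = [10, 20, [92]]
After line 3 (extend unpacks [44], adds 44): lst = [10, 20, [92], 44]
After line 4: result = len(lst) = 4

[10, 20, [92], 44]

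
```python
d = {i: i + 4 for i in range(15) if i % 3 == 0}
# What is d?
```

{0: 4, 3: 7, 6: 10, 9: 13, 12: 16}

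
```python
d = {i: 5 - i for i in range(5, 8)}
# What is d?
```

{5: 0, 6: -1, 7: -2}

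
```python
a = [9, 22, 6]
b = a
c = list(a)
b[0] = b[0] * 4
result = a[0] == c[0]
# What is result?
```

After line 1: a = [9, 22, 6]
After line 2 (b = a, alias): a = [9, 22, 6], b = [9, 22, 6]
After line 3 (c = list(a) is a copy, new object): c = [9, 22, 6]
After line 4 (b[0] = 9 * 4 = 36; mutates shared a/b): a = b = [36, 22, 6], c = [9, 22, 6]
After line 5 (a[0] = 36, c[0] = 9; result = False)

False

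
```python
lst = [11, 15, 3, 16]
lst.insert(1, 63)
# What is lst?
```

[11, 63, 15, 3, 16]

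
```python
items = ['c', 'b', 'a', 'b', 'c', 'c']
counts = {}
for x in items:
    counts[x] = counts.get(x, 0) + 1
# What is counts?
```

Initial: counts = {}, items = ['c', 'b', 'a', 'b', 'c', 'c']
See 'c': counts = {'c': 1}
See 'b': counts = {'c': 1, 'b': 1}
See 'a': counts = {'c': 1, 'b': 1, 'a': 1}
See 'b': counts = {'c': 1, 'b': 2, 'a': 1}
See 'c': counts = {'c': 2, 'b': 2, 'a': 1}
See 'c': counts = {'c': 3, 'b': 2, 'a': 1}

{'c': 3, 'b': 2, 'a': 1}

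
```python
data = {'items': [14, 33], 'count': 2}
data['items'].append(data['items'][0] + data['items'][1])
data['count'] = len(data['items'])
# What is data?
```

After line 1: data = {'items': [14, 33], 'count': 2}
After line 2 (append 14 + 33 = 47): data = {'items': [14, 33, 47], 'count': 2}
After line 3 (count = len(items) = 3): data = {'items': [14, 33, 47], 'count': 3}

{'items': [14, 33, 47], 'count': 3}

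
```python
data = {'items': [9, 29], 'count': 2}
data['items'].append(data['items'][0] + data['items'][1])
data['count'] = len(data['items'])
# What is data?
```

After line 1: data = {'items': [9, 29], 'count': 2}
After line 2 (append 9 + 29 = 38): data = {'items': [9, 29, 38], 'count': 2}
After line 3 (count = len(items) = 3): data = {'items': [9, 29, 38], 'count': 3}

{'items': [9, 29, 38], 'count': 3}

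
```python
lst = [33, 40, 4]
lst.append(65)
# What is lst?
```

[33, 40, 4, 65]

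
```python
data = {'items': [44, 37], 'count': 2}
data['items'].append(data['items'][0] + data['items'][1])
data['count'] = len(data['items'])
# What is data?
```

After line 1: data = {'items': [44, 37], 'count': 2}
After line 2 (append 44 + 37 = 81): data = {'items': [44, 37, 81], 'count': 2}
After line 3 (count = len(items) = 3): data = {'items': [44, 37, 81], 'count': 3}

{'items': [44, 37, 81], 'count': 3}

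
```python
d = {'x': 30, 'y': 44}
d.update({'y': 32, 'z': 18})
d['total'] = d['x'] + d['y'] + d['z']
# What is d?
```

After line 1: d = {'x': 30, 'y': 44}
After line 2 (y overwritten, z added): d = {'x': 30, 'y': 32, 'z': 18}
After line 3 (total = 30 + 32 + 18 = 80): d = {'x': 30, 'y': 32, 'z': 18, 'total': 80}

{'x': 30, 'y': 32, 'z': 18, 'total': 80}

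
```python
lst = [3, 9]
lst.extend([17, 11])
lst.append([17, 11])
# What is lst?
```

After line 1: lst = [3, 9]
After line 2 (extend unpacks [17, 11]): lst = [3, 9, 17, 11]
After line 3 (append adds [17, 11] as single element): lst = [3, 9, 17, 11, [17, 11]]

[3, 9, 17, 11, [17, 11]]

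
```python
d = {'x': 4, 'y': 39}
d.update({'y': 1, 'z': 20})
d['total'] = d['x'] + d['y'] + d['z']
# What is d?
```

After line 1: d = {'x': 4, 'y': 39}
After line 2 (y overwritten, z added): d = {'x': 4, 'y': 1, 'z': 20}
After line 3 (total = 4 + 1 + 20 = 25): d = {'x': 4, 'y': 1, 'z': 20, 'total': 25}

{'x': 4, 'y': 1, 'z': 20, 'total': 25}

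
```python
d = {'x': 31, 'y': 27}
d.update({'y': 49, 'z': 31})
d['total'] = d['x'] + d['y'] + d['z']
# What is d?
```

After line 1: d = {'x': 31, 'y': 27}
After line 2 (y overwritten, z added): d = {'x': 31, 'y': 49, 'z': 31}
After line 3 (total = 31 + 49 + 31 = 111): d = {'x': 31, 'y': 49, 'z': 31, 'total': 111}

{'x': 31, 'y': 49, 'z': 31, 'total': 111}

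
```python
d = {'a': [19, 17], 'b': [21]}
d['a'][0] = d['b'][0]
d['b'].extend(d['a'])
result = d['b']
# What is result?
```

After line 1: d = {'a': [19, 17], 'b': [21]}
After line 2 (a[0] = b[0] = 21): d = {'a': [21, 17], 'b': [21]}
After line 3 (b.extend(a) appends [21, 17]): d = {'a': [21, 17], 'b': [21, 21, 17]}
After line 4: result = d['b'] = [21, 21, 17]

[21, 21, 17]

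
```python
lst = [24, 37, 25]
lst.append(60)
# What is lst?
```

[24, 37, 25, 60]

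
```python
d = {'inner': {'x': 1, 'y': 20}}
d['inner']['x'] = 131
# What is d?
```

After line 1: d = {'inner': {'x': 1, 'y': 20}}
After line 2 (inner x overwritten): d = {'inner': {'x': 131, 'y': 20}}

{'inner': {'x': 131, 'y': 20}}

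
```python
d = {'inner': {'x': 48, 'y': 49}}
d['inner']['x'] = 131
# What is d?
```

After line 1: d = {'inner': {'x': 48, 'y': 49}}
After line 2 (inner x overwritten): d = {'inner': {'x': 131, 'y': 49}}

{'inner': {'x': 131, 'y': 49}}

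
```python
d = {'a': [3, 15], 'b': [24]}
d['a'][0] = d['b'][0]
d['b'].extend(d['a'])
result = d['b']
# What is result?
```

After line 1: d = {'a': [3, 15], 'b': [24]}
After line 2 (a[0] = b[0] = 24): d = {'a': [24, 15], 'b': [24]}
After line 3 (b.extend(a) appends [24, 15]): d = {'a': [24, 15], 'b': [24, 24, 15]}
After line 4: result = d['b'] = [24, 24, 15]

[24, 24, 15]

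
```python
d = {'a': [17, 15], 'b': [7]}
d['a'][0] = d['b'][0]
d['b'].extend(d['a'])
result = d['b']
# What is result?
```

After line 1: d = {'a': [17, 15], 'b': [7]}
After line 2 (a[0] = b[0] = 7): d = {'a': [7, 15], 'b': [7]}
After line 3 (b.extend(a) appends [7, 15]): d = {'a': [7, 15], 'b': [7, 7, 15]}
After line 4: result = d['b'] = [7, 7, 15]

[7, 7, 15]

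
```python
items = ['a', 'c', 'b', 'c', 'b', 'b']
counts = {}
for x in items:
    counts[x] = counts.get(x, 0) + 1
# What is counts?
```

Initial: counts = {}, items = ['a', 'c', 'b', 'c', 'b', 'b']
See 'a': counts = {'a': 1}
See 'c': counts = {'a': 1, 'c': 1}
See 'b': counts = {'a': 1, 'c': 1, 'b': 1}
See 'c': counts = {'a': 1, 'c': 2, 'b': 1}
See 'b': counts = {'a': 1, 'c': 2, 'b': 2}
See 'b': counts = {'a': 1, 'c': 2, 'b': 3}

{'a': 1, 'c': 2, 'b': 3}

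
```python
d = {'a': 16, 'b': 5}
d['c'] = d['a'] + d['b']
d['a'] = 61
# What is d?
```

After line 1: d = {'a': 16, 'b': 5}
After line 2 (d['c'] = 16 + 5): d = {'a': 16, 'b': 5, 'c': 21}
After line 3: d = {'a': 61, 'b': 5, 'c': 21}

{'a': 61, 'b': 5, 'c': 21}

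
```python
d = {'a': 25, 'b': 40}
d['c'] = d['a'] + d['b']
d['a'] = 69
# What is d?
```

After line 1: d = {'a': 25, 'b': 40}
After line 2 (d['c'] = 25 + 40): d = {'a': 25, 'b': 40, 'c': 65}
After line 3: d = {'a': 69, 'b': 40, 'c': 65}

{'a': 69, 'b': 40, 'c': 65}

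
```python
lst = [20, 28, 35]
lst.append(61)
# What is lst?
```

[20, 28, 35, 61]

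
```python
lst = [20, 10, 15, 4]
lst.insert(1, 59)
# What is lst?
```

[20, 59, 10, 15, 4]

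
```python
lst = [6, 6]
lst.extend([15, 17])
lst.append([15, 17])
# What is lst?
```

After line 1: lst = [6, 6]
After line 2 (extend unpacks [15, 17]): lst = [6, 6, 15, 17]
After line 3 (append adds [15, 17] as single element): lst = [6, 6, 15, 17, [15, 17]]

[6, 6, 15, 17, [15, 17]]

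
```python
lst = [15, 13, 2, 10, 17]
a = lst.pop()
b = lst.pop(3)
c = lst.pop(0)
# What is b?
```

After line 1: lst = [15, 13, 2, 10, 17]
After line 2 (pop() -> a = 17): lst = [15, 13, 2, 10]
After line 3 (pop(3) -> b = 10): lst = [15, 13, 2]
After line 4 (pop(0) -> c = 15): lst = [13, 2]

10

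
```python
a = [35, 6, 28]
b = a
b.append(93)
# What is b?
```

After line 1: a = [35, 6, 28]
After line 2 (b = a is an alias, same object): a = [35, 6, 28], b = [35, 6, 28]
After line 3 (b.append mutates the shared list): a = [35, 6, 28, 93], b = [35, 6, 28, 93]

[35, 6, 28, 93]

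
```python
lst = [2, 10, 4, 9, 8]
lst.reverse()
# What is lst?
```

[8, 9, 4, 10, 2]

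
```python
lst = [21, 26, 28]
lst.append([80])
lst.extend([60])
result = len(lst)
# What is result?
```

After line 1: lst = [21, 26, 28]
After line 2 (append adds [80] as single element): lst = [21, 26, 28, [80]]
After line 3 (extend unpacks [60], adds 60): lst = [21, 26, 28, [80], 60]
After line 4: result = len(lst) = 5

5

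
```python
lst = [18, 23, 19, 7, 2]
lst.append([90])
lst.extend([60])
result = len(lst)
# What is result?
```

After line 1: lst = [18, 23, 19, 7, 2]
After line 2 (append adds [90] as single element): lst = [18, 23, 19, 7, 2, [90]]
After line 3 (extend unpacks [60], adds 60): lst = [18, 23, 19, 7, 2, [90], 60]
After line 4: result = len(lst) = 7

7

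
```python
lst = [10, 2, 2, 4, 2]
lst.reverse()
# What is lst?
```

[2, 4, 2, 2, 10]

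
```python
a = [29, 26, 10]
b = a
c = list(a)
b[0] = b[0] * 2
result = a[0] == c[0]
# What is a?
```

After line 1: a = [29, 26, 10]
After line 2 (b = a, alias): a = [29, 26, 10], b = [29, 26, 10]
After line 3 (c = list(a) is a copy, new object): c = [29, 26, 10]
After line 4 (b[0] = 29 * 2 = 58; mutates shared a/b): a = b = [58, 26, 10], c = [29, 26, 10]
After line 5 (a[0] = 58, c[0] = 29; result = False)

[58, 26, 10]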